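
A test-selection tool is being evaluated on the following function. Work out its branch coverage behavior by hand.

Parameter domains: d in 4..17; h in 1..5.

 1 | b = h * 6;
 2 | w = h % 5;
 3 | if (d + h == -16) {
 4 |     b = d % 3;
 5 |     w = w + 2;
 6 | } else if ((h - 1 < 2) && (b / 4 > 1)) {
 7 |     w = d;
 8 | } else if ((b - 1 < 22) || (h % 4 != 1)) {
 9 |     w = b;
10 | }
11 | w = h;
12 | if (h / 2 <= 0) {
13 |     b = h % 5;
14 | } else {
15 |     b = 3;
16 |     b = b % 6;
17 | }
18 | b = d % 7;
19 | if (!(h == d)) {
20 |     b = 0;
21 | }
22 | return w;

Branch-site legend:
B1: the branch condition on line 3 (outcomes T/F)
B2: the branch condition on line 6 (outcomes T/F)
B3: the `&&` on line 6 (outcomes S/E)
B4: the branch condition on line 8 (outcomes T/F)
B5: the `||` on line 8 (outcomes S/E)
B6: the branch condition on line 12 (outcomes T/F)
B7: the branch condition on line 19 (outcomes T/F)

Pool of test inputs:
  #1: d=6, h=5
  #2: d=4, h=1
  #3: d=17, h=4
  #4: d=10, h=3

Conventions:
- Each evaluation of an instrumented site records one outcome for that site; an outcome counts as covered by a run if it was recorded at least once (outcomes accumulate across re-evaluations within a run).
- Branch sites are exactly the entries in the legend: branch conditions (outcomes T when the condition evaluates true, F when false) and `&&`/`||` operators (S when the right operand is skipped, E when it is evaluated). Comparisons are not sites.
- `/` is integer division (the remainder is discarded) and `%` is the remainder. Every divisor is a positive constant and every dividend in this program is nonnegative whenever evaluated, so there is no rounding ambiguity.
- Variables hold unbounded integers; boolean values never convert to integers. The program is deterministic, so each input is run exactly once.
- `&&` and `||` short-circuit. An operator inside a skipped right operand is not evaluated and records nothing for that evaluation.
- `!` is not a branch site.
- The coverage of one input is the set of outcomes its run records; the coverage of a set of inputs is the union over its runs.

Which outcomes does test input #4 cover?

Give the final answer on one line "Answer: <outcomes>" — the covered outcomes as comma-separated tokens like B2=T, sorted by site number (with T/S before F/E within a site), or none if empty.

Simulating input #4 (d=10, h=3) step by step:
  B1->F, B3->S, B2->F, B5->S, B4->T, B6->F, B7->T
collecting distinct outcomes: B1=F, B2=F, B3=S, B4=T, B5=S, B6=F, B7=T

Answer: B1=F, B2=F, B3=S, B4=T, B5=S, B6=F, B7=T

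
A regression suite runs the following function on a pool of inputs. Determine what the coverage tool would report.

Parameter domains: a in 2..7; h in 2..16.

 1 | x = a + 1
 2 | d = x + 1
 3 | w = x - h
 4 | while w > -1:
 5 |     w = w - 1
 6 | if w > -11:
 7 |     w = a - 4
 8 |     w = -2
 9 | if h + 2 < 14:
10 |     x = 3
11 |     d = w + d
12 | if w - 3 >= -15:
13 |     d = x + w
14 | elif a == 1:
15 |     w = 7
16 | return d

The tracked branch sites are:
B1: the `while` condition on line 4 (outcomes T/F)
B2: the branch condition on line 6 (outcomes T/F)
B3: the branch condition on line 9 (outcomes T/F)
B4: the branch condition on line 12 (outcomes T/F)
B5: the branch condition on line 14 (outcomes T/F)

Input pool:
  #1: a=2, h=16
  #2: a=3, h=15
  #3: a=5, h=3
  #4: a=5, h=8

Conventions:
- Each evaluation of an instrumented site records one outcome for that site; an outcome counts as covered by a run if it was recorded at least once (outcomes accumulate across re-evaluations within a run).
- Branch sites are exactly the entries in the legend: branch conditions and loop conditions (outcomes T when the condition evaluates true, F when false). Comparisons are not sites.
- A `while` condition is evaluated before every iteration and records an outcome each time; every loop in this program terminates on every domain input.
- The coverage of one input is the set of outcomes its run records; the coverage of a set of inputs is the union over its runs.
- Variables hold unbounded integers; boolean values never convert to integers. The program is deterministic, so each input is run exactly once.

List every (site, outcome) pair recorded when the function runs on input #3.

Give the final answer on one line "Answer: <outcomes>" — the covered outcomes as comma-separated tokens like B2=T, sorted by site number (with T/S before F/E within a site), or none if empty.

Event log for input #3 (a=5, h=3):
  B1->T, B1->T, B1->T, B1->T, B1->F, B2->T, B3->T, B4->T
distinct outcomes covered: B1=T, B1=F, B2=T, B3=T, B4=T

Answer: B1=T, B1=F, B2=T, B3=T, B4=T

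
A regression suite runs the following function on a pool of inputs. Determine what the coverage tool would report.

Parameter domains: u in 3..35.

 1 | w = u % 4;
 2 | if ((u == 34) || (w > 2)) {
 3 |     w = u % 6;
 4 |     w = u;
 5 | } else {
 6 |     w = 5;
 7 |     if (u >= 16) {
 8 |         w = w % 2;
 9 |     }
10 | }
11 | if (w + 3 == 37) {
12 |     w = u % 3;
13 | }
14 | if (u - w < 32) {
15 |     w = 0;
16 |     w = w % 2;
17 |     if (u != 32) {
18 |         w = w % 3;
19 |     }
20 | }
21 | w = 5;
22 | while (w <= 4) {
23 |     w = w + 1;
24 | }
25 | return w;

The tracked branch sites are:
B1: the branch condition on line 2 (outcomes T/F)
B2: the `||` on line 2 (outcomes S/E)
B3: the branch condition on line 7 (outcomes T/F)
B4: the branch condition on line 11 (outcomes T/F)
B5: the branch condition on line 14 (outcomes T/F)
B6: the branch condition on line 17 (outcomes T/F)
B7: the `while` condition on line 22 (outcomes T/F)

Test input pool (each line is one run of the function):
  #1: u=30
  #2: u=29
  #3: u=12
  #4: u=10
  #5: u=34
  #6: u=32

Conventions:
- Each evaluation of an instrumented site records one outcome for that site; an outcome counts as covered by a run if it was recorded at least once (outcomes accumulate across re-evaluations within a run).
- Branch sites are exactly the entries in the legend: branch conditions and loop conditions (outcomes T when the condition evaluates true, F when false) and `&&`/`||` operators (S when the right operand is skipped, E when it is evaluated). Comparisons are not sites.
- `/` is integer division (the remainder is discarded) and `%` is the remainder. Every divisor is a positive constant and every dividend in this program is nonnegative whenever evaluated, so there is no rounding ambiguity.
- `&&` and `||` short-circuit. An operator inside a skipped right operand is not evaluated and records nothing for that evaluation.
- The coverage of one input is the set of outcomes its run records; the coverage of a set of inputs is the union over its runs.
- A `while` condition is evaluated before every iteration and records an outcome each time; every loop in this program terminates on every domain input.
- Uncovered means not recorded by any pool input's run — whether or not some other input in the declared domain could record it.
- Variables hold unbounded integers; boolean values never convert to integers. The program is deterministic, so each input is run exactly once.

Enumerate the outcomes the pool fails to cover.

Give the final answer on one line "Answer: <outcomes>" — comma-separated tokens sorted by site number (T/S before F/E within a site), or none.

#1 (u=30) -> B2->E, B1->F, B3->T, B4->F, B5->T, B6->T, B7->F; covered: B1=F, B2=E, B3=T, B4=F, B5=T, B6=T, B7=F
#2 (u=29) -> B2->E, B1->F, B3->T, B4->F, B5->T, B6->T, B7->F; covered: B1=F, B2=E, B3=T, B4=F, B5=T, B6=T, B7=F
#3 (u=12) -> B2->E, B1->F, B3->F, B4->F, B5->T, B6->T, B7->F; covered: B1=F, B2=E, B3=F, B4=F, B5=T, B6=T, B7=F
#4 (u=10) -> B2->E, B1->F, B3->F, B4->F, B5->T, B6->T, B7->F; covered: B1=F, B2=E, B3=F, B4=F, B5=T, B6=T, B7=F
#5 (u=34) -> B2->S, B1->T, B4->T, B5->F, B7->F; covered: B1=T, B2=S, B4=T, B5=F, B7=F
#6 (u=32) -> B2->E, B1->F, B3->T, B4->F, B5->T, B6->F, B7->F; covered: B1=F, B2=E, B3=T, B4=F, B5=T, B6=F, B7=F
union over the pool: B1=T, B1=F, B2=S, B2=E, B3=T, B3=F, B4=T, B4=F, B5=T, B5=F, B6=T, B6=F, B7=F
uncovered (1 of 14): B7=T

Answer: B7=T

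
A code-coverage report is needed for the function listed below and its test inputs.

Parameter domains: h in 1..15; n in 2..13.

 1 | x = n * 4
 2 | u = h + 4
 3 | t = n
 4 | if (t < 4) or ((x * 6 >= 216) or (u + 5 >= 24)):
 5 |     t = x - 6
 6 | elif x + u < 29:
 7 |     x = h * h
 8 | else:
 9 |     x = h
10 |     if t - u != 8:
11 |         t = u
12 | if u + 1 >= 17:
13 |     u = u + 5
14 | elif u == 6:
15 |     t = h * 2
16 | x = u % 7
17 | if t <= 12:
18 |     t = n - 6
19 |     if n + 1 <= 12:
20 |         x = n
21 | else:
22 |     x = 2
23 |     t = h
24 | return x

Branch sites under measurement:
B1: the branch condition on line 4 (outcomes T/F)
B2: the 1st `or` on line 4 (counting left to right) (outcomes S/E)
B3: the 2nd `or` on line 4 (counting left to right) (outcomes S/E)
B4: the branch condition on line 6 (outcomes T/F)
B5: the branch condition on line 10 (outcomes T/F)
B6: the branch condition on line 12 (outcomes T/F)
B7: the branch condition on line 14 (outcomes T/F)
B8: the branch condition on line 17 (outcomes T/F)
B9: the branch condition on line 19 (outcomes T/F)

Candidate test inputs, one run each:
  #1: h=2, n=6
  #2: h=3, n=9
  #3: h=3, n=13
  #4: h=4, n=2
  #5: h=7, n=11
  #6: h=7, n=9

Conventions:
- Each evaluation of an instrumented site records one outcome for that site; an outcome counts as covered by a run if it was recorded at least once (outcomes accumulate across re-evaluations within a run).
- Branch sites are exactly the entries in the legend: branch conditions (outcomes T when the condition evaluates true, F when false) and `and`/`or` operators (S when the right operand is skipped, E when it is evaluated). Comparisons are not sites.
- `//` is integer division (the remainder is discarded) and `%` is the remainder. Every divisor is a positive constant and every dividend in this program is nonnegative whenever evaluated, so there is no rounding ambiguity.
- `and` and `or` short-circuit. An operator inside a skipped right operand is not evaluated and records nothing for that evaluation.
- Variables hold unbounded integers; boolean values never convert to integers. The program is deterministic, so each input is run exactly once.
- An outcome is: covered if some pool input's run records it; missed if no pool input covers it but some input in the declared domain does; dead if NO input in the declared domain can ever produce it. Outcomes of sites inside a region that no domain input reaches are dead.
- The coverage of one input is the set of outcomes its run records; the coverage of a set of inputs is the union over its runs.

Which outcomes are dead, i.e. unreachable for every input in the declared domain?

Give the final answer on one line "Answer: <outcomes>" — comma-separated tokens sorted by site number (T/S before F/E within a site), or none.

running all 180 domain inputs and tallying outcomes:
  B5=F: unreachable across the whole domain -> dead
  reachable outcomes have witnesses, e.g. B1=T (e.g. h=1, n=2), B1=F (e.g. h=1, n=4), B2=S (e.g. h=1, n=2), B2=E (e.g. h=1, n=4)

Answer: B5=F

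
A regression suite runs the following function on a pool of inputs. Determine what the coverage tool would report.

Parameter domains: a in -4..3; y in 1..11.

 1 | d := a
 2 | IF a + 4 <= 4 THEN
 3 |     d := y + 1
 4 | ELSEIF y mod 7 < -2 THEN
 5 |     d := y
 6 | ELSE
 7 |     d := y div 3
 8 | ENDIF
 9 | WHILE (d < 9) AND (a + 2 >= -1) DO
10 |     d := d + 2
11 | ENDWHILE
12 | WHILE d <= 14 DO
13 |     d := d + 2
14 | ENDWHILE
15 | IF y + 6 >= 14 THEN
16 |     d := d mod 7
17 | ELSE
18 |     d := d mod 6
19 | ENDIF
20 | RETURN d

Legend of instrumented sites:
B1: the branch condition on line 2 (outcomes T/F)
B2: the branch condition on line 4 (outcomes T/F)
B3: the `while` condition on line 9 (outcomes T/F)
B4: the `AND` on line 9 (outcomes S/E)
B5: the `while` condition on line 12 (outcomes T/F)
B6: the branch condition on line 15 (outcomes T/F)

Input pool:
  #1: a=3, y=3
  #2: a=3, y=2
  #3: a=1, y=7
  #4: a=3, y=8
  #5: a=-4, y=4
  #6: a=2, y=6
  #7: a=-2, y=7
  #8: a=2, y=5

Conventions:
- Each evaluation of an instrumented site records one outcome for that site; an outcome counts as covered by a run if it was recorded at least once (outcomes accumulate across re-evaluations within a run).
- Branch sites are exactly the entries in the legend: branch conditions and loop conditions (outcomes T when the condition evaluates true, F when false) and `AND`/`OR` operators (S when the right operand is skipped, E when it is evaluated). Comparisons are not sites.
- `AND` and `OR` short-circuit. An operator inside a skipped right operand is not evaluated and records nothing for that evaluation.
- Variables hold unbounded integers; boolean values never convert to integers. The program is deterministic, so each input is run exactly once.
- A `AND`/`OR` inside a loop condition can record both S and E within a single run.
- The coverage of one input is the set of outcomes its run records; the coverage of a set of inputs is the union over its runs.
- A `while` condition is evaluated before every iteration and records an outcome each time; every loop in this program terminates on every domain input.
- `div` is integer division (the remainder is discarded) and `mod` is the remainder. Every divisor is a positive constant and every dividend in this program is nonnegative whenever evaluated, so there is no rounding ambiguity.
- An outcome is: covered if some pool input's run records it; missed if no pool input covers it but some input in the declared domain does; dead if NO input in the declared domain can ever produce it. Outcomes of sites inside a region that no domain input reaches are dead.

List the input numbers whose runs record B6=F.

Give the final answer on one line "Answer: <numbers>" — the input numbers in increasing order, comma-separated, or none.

input #1 (a=3, y=3): records B6=F
input #2 (a=3, y=2): records B6=F
input #3 (a=1, y=7): records B6=F
input #4 (a=3, y=8): does not record B6=F
input #5 (a=-4, y=4): records B6=F
input #6 (a=2, y=6): records B6=F
input #7 (a=-2, y=7): records B6=F
input #8 (a=2, y=5): records B6=F

Answer: 1, 2, 3, 5, 6, 7, 8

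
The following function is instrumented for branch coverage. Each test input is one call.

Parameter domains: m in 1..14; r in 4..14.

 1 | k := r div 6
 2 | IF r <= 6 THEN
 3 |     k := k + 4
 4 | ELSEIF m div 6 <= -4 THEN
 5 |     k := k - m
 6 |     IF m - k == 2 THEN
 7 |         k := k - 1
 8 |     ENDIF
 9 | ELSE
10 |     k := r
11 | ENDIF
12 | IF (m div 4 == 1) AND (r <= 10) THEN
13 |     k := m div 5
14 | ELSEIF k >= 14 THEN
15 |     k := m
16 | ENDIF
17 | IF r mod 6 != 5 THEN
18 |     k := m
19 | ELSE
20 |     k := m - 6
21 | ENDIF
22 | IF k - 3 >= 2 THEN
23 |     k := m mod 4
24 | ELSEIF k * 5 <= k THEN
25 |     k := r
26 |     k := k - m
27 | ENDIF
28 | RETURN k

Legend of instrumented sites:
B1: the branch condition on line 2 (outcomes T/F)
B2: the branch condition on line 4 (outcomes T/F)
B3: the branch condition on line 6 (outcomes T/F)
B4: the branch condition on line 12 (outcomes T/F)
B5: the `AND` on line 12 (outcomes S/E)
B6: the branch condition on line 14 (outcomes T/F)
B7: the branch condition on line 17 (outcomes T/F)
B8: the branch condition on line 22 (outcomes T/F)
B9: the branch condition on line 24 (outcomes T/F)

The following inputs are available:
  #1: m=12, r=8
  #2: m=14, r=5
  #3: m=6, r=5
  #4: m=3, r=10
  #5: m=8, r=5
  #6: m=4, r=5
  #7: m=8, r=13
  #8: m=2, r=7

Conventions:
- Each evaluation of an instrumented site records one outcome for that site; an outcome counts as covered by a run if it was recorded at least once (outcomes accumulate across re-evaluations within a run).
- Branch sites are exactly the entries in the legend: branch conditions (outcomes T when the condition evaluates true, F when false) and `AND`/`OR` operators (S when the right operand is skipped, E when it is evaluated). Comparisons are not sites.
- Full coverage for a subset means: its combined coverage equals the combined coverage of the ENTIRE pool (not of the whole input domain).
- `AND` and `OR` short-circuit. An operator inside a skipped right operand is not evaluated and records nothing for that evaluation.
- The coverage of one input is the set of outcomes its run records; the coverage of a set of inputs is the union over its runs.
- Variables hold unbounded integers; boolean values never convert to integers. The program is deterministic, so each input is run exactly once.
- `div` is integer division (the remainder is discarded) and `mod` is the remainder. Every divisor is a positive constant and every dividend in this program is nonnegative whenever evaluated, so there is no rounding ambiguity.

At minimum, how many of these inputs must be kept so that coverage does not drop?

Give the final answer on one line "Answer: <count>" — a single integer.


input #1, m=12, r=8: events B1->F, B2->F, B5->S, B4->F, B6->F, B7->T, B8->T; outcomes B1=F, B2=F, B4=F, B5=S, B6=F, B7=T, B8=T
input #2, m=14, r=5: events B1->T, B5->S, B4->F, B6->F, B7->F, B8->T; outcomes B1=T, B4=F, B5=S, B6=F, B7=F, B8=T
input #3, m=6, r=5: events B1->T, B5->E, B4->T, B7->F, B8->F, B9->T; outcomes B1=T, B4=T, B5=E, B7=F, B8=F, B9=T
input #4, m=3, r=10: events B1->F, B2->F, B5->S, B4->F, B6->F, B7->T, B8->F, B9->F; outcomes B1=F, B2=F, B4=F, B5=S, B6=F, B7=T, B8=F, B9=F
input #5, m=8, r=5: events B1->T, B5->S, B4->F, B6->F, B7->F, B8->F, B9->F; outcomes B1=T, B4=F, B5=S, B6=F, B7=F, B8=F, B9=F
input #6, m=4, r=5: events B1->T, B5->E, B4->T, B7->F, B8->F, B9->T; outcomes B1=T, B4=T, B5=E, B7=F, B8=F, B9=T
input #7, m=8, r=13: events B1->F, B2->F, B5->S, B4->F, B6->F, B7->T, B8->T; outcomes B1=F, B2=F, B4=F, B5=S, B6=F, B7=T, B8=T
input #8, m=2, r=7: events B1->F, B2->F, B5->S, B4->F, B6->F, B7->T, B8->F, B9->F; outcomes B1=F, B2=F, B4=F, B5=S, B6=F, B7=T, B8=F, B9=F
pool-wide coverage (14 outcomes): B1=T, B1=F, B2=F, B4=T, B4=F, B5=S, B5=E, B6=F, B7=T, B7=F, B8=T, B8=F, B9=T, B9=F
no size-1 subset reaches all 14 outcomes (best union: 8/14)
no size-2 subset reaches all 14 outcomes (best union: 13/14)
the canonical winner is {1, 3, 4}: size 3, full 14-outcome coverage, earliest index list among size-3 covers
Answer: 3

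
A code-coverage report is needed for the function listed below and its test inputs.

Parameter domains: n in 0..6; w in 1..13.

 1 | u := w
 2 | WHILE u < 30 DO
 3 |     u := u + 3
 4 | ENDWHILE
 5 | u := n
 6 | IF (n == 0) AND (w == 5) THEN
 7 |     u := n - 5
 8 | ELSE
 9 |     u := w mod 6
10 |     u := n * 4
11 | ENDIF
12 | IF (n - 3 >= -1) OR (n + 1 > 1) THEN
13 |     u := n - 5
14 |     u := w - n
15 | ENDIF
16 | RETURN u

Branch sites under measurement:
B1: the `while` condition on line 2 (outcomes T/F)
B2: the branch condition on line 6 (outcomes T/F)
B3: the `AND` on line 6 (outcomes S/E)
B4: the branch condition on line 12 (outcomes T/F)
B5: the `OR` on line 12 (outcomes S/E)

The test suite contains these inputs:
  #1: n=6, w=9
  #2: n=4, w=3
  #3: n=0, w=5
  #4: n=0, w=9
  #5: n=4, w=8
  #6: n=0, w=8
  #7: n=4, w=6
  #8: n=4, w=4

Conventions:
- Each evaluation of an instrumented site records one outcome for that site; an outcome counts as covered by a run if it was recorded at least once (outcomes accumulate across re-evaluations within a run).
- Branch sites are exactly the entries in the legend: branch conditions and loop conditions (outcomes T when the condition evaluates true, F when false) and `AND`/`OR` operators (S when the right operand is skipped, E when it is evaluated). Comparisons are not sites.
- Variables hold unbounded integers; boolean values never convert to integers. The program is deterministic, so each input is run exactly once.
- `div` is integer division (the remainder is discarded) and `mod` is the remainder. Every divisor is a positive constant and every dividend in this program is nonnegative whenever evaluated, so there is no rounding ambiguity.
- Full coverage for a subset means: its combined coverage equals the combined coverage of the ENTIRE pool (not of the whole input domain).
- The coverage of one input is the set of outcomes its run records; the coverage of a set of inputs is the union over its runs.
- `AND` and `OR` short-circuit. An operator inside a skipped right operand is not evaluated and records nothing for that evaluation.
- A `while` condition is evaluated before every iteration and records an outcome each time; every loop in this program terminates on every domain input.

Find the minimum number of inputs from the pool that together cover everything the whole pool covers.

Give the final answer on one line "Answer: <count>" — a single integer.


run #1 (n=6, w=9) runs B1->T, B1->T, B1->T, B1->T, B1->T, B1->T, B1->T, B1->F, B3->S, B2->F, B5->S, B4->T; records B1=T, B1=F, B2=F, B3=S, B4=T, B5=S
run #2 (n=4, w=3) runs B1->T, B1->T, B1->T, B1->T, B1->T, B1->T, B1->T, B1->T, B1->T, B1->F, B3->S, B2->F, B5->S, B4->T; records B1=T, B1=F, B2=F, B3=S, B4=T, B5=S
run #3 (n=0, w=5) runs B1->T, B1->T, B1->T, B1->T, B1->T, B1->T, B1->T, B1->T, B1->T, B1->F, B3->E, B2->T, B5->E, B4->F; records B1=T, B1=F, B2=T, B3=E, B4=F, B5=E
run #4 (n=0, w=9) runs B1->T, B1->T, B1->T, B1->T, B1->T, B1->T, B1->T, B1->F, B3->E, B2->F, B5->E, B4->F; records B1=T, B1=F, B2=F, B3=E, B4=F, B5=E
run #5 (n=4, w=8) runs B1->T, B1->T, B1->T, B1->T, B1->T, B1->T, B1->T, B1->T, B1->F, B3->S, B2->F, B5->S, B4->T; records B1=T, B1=F, B2=F, B3=S, B4=T, B5=S
run #6 (n=0, w=8) runs B1->T, B1->T, B1->T, B1->T, B1->T, B1->T, B1->T, B1->T, B1->F, B3->E, B2->F, B5->E, B4->F; records B1=T, B1=F, B2=F, B3=E, B4=F, B5=E
run #7 (n=4, w=6) runs B1->T, B1->T, B1->T, B1->T, B1->T, B1->T, B1->T, B1->T, B1->F, B3->S, B2->F, B5->S, B4->T; records B1=T, B1=F, B2=F, B3=S, B4=T, B5=S
run #8 (n=4, w=4) runs B1->T, B1->T, B1->T, B1->T, B1->T, B1->T, B1->T, B1->T, B1->T, B1->F, B3->S, B2->F, B5->S, B4->T; records B1=T, B1=F, B2=F, B3=S, B4=T, B5=S
pool-wide coverage (10 outcomes): B1=T, B1=F, B2=T, B2=F, B3=S, B3=E, B4=T, B4=F, B5=S, B5=E
size 1 is not enough: best union over all size-1 subsets is 6/10
size 2: inputs {1, 3} cover all 10 outcomes, and no lexicographically smaller subset of this size does
Answer: 2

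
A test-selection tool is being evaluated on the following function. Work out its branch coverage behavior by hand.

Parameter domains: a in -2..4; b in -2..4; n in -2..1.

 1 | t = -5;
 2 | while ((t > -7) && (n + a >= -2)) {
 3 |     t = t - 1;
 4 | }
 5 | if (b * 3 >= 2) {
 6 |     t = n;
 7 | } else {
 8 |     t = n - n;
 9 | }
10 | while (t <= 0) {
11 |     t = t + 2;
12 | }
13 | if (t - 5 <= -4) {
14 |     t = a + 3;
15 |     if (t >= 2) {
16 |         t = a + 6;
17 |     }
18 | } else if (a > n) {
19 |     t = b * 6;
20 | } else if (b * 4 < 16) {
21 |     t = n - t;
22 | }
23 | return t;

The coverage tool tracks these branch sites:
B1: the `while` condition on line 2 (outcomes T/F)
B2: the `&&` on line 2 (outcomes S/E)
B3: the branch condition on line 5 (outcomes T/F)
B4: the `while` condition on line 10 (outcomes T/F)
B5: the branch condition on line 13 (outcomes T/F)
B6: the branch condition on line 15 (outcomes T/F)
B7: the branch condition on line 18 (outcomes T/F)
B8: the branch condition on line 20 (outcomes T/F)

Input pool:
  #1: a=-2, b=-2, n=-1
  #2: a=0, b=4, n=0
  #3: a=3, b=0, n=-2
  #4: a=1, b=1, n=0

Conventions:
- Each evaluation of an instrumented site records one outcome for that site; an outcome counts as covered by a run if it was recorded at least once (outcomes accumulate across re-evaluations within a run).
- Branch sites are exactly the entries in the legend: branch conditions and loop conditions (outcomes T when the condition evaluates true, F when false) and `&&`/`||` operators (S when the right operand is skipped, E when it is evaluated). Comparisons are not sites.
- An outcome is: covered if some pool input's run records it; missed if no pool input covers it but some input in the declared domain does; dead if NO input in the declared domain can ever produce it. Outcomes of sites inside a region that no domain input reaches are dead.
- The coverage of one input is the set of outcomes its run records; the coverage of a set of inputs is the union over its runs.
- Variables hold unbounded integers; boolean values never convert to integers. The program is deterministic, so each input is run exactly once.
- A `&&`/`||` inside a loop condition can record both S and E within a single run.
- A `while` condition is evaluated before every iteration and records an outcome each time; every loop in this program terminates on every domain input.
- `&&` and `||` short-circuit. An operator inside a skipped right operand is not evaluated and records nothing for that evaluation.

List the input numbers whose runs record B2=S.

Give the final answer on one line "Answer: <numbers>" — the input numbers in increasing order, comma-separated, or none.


input #1 (a=-2, b=-2, n=-1): does not record B2=S
input #2 (a=0, b=4, n=0): records B2=S
input #3 (a=3, b=0, n=-2): records B2=S
input #4 (a=1, b=1, n=0): records B2=S
Answer: 2, 3, 4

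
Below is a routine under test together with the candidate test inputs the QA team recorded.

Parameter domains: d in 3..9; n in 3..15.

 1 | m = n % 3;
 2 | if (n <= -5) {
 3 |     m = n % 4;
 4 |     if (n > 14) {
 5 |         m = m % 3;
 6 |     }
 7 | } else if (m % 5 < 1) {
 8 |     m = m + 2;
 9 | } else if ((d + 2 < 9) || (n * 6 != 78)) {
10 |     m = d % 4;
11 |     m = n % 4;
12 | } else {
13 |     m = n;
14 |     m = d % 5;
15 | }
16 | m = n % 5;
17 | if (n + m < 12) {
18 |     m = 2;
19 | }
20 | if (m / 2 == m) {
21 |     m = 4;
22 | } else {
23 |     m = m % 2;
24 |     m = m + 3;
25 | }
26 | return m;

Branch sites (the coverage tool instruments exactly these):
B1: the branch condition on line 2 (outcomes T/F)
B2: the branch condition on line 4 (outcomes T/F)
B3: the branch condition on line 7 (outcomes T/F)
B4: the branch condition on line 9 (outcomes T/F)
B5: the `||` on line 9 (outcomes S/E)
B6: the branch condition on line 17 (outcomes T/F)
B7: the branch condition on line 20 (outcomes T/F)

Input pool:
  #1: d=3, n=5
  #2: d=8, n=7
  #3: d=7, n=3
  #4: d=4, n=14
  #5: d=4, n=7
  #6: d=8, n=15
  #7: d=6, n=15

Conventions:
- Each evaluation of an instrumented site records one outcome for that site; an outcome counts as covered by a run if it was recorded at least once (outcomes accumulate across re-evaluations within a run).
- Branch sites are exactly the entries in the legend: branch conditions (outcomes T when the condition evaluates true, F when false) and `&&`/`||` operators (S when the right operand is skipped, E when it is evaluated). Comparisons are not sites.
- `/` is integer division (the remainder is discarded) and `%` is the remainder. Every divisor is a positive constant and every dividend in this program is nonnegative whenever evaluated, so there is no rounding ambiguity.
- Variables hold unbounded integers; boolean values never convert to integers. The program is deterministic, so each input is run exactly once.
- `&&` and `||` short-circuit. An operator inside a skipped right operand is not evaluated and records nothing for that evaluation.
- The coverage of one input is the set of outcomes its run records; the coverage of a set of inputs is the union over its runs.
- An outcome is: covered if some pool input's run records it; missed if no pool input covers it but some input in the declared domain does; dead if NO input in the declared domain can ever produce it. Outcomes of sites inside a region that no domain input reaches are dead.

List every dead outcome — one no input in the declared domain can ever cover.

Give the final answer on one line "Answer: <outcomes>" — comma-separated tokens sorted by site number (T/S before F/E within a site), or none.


checking every outcome against all 91 domain inputs:
  B1=T: unreachable across the whole domain -> dead
  B2=T: unreachable across the whole domain -> dead
  B2=F: unreachable across the whole domain -> dead
  reachable outcomes have witnesses, e.g. B1=F (e.g. d=3, n=3), B3=T (e.g. d=3, n=3), B3=F (e.g. d=3, n=4), B4=T (e.g. d=3, n=4)
Answer: B1=T, B2=T, B2=F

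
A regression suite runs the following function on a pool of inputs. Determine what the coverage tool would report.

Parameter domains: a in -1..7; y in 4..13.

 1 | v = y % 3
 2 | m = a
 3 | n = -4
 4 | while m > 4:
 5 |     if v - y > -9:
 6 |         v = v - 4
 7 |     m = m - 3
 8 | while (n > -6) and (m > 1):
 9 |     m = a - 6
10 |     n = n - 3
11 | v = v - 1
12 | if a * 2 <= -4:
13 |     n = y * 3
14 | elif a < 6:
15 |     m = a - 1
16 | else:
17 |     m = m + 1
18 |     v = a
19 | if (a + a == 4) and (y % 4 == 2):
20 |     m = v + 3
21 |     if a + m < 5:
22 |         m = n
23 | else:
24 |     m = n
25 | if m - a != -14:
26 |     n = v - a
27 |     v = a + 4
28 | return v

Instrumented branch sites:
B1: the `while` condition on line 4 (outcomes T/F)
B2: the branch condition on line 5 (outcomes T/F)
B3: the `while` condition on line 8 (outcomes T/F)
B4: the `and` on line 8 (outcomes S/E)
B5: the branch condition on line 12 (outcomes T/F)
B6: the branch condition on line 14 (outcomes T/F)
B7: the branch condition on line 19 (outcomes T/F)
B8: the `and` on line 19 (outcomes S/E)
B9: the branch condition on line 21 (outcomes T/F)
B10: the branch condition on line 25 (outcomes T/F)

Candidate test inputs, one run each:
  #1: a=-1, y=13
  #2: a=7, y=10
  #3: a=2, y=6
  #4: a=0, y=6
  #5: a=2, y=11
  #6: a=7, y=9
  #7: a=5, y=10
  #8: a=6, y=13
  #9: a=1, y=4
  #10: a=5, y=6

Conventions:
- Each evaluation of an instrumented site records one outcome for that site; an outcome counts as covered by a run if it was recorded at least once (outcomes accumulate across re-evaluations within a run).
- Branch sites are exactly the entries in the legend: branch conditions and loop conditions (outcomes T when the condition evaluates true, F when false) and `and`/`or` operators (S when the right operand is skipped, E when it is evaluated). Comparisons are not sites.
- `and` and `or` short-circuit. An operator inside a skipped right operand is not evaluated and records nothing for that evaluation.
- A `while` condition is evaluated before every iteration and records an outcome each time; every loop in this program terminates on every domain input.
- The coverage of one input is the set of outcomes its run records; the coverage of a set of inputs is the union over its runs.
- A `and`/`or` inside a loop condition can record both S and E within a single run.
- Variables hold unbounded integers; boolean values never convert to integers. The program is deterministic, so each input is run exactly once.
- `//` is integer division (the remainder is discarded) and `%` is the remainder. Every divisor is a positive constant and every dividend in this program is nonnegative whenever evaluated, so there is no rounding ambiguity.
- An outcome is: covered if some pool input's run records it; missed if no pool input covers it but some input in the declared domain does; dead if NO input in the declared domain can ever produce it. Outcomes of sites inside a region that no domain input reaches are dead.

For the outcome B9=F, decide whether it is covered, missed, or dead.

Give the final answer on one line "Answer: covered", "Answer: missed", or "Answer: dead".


no pool input records B9=F
but domain input (a=2, y=10) does record it -> reachable, so missed
Answer: missed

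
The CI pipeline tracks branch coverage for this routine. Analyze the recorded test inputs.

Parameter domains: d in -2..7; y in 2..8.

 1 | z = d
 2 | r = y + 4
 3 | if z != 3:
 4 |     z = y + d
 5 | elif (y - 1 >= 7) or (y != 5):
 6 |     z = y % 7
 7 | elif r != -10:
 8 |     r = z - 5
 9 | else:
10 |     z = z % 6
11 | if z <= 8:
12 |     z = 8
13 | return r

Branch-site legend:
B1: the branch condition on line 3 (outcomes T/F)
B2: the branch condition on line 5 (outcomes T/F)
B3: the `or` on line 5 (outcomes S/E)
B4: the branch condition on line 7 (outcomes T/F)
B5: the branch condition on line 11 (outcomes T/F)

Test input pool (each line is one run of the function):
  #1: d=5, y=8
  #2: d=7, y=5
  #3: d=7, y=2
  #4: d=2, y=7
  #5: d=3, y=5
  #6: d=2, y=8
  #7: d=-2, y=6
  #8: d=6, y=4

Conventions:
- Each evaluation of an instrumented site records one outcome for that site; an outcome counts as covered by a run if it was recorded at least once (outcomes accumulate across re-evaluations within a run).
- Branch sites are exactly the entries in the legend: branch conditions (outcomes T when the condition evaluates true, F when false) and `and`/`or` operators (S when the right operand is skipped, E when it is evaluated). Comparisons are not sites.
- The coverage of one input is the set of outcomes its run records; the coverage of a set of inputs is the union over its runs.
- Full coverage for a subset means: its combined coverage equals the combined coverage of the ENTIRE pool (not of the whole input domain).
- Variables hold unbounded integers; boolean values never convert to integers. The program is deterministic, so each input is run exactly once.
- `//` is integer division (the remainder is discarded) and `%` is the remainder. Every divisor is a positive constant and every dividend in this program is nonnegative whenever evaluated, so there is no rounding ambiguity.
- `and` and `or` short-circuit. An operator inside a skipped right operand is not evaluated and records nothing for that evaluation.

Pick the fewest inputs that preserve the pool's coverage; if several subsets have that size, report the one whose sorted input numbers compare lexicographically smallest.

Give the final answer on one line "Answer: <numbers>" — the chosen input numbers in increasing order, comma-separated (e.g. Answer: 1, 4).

#1 (d=5, y=8) -> covered: B1=T, B5=F
#2 (d=7, y=5) -> covered: B1=T, B5=F
#3 (d=7, y=2) -> covered: B1=T, B5=F
#4 (d=2, y=7) -> covered: B1=T, B5=F
#5 (d=3, y=5) -> covered: B1=F, B2=F, B3=E, B4=T, B5=T
#6 (d=2, y=8) -> covered: B1=T, B5=F
#7 (d=-2, y=6) -> covered: B1=T, B5=T
#8 (d=6, y=4) -> covered: B1=T, B5=F
the full pool covers 7 outcomes: B1=T, B1=F, B2=F, B3=E, B4=T, B5=T, B5=F
no size-1 subset reaches all 7 outcomes (best union: 5/7)
at size 2, {1, 5} reaches all 7 outcomes; every lexicographically earlier size-2 subset fails

Answer: 1, 5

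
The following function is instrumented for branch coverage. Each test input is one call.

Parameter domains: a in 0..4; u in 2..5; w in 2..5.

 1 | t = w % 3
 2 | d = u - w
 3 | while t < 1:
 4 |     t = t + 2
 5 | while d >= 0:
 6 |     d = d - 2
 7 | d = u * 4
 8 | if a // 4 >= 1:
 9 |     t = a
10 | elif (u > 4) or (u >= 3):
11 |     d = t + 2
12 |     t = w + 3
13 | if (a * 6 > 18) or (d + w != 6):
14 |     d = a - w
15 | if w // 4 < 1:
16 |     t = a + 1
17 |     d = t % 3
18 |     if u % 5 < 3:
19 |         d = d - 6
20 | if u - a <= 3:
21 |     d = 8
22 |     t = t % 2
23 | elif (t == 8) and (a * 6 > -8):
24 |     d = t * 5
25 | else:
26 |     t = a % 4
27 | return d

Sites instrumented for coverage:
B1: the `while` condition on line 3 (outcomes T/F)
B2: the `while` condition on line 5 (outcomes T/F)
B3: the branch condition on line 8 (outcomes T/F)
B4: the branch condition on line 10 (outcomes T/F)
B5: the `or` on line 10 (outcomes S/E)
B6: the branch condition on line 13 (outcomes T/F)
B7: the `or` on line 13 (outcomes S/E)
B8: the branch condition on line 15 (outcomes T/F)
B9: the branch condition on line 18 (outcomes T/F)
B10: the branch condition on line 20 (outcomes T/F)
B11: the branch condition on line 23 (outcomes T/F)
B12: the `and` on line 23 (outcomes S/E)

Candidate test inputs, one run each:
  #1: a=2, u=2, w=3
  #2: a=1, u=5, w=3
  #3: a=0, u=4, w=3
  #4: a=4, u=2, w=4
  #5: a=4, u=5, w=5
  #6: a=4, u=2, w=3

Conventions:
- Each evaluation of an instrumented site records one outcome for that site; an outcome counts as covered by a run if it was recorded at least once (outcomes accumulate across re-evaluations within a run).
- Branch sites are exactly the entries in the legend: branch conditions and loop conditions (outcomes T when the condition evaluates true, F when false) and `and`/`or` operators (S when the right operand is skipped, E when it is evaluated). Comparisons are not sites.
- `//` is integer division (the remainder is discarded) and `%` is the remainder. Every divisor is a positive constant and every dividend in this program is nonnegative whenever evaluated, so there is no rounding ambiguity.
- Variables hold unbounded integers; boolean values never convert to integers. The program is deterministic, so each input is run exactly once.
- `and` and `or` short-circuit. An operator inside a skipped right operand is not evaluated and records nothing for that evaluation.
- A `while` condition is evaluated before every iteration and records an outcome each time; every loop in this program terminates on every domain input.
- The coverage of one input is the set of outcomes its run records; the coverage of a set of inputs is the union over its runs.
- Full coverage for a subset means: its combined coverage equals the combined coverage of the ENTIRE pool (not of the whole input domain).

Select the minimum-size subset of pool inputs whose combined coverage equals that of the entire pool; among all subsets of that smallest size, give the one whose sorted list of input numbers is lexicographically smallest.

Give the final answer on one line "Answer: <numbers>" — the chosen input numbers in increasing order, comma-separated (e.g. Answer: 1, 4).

run #1 (a=2, u=2, w=3) records B1=T, B1=F, B2=F, B3=F, B4=F, B5=E, B6=T, B7=E, B8=T, B9=T, B10=T
run #2 (a=1, u=5, w=3) records B1=T, B1=F, B2=T, B2=F, B3=F, B4=T, B5=S, B6=T, B7=E, B8=T, B9=T, B10=F, B11=F, B12=S
run #3 (a=0, u=4, w=3) records B1=T, B1=F, B2=T, B2=F, B3=F, B4=T, B5=E, B6=T, B7=E, B8=T, B9=F, B10=F, B11=F, B12=S
run #4 (a=4, u=2, w=4) records B1=F, B2=F, B3=T, B6=T, B7=S, B8=F, B10=T
run #5 (a=4, u=5, w=5) records B1=F, B2=T, B2=F, B3=T, B6=T, B7=S, B8=F, B10=T
run #6 (a=4, u=2, w=3) records B1=T, B1=F, B2=F, B3=T, B6=T, B7=S, B8=T, B9=T, B10=T
the full pool covers 21 outcomes: B1=T, B1=F, B2=T, B2=F, B3=T, B3=F, B4=T, B4=F, B5=S, B5=E, B6=T, B7=S, B7=E, B8=T, B8=F, B9=T, B9=F, B10=T, B10=F, B11=F, B12=S
every size-1 subset falls short of the 21 outcomes (best: 14/21)
every size-2 subset falls short of the 21 outcomes (best: 18/21)
every size-3 subset falls short of the 21 outcomes (best: 20/21)
inputs {1, 2, 3, 4} (size 4) cover everything; no size-4 subset with a lexicographically smaller index list covers all 21

Answer: 1, 2, 3, 4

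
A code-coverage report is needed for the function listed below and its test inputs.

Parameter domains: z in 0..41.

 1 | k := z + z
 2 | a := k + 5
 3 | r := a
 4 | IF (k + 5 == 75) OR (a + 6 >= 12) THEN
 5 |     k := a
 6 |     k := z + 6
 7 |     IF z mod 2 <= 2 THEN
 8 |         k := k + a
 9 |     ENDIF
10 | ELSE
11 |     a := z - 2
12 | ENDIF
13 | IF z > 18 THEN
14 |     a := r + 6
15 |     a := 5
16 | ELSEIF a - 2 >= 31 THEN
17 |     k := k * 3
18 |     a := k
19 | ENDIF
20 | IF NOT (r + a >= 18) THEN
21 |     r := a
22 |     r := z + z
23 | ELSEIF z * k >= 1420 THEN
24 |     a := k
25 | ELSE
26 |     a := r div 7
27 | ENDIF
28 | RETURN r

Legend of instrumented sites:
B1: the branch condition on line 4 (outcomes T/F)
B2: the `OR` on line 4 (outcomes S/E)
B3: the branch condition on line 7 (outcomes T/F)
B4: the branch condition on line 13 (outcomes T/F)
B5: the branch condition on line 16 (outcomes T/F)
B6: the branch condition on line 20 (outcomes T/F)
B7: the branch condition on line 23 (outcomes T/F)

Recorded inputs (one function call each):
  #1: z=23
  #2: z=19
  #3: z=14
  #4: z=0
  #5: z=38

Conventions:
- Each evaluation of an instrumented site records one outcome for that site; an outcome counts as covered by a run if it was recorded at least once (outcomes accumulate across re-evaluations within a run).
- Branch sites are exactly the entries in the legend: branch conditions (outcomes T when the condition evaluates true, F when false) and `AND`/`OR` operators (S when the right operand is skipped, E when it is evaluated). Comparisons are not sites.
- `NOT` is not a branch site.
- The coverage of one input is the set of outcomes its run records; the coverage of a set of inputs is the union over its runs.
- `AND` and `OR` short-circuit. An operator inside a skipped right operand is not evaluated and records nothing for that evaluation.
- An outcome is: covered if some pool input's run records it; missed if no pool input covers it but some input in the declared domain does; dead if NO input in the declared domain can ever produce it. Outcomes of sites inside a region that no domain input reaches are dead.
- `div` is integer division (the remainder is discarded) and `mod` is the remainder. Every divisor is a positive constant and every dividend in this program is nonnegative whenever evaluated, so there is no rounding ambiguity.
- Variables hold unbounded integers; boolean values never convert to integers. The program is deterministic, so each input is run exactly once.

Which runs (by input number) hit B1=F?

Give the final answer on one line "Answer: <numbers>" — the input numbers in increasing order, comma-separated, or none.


input #1 (z=23): does not produce B1=F
input #2 (z=19): does not produce B1=F
input #3 (z=14): does not produce B1=F
input #4 (z=0): produces B1=F
input #5 (z=38): does not produce B1=F
Answer: 4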